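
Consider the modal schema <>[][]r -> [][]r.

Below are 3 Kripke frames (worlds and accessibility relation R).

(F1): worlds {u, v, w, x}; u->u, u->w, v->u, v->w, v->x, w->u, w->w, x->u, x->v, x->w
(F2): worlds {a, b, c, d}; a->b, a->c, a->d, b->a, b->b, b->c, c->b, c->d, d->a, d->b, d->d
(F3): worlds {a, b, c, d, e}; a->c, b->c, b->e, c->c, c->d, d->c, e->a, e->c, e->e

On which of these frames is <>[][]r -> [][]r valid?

The schema corresponds to a generalized confluence (Geach) condition: forall x forall y forall z ((xRy & x R^2 z) -> exists w (y R^2 w & z = w)).
(F1): fails — vRu, vR²v but no t with uR²t and v=t.
(F2): holds.
(F3): fails — bRc, bR²a but no w with cR²w and a=w.
Valid on: (F2).

(F2)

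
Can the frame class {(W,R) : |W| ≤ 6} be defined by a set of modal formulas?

No — not modally definable

Any modally definable frame class is closed under disjoint unions.
Any modal formula valid on each of 7 disjoint one-world frames is valid on their disjoint union (validity is preserved under disjoint unions). Each one-world frame has |W|=1≤6, but the union has |W|=7.
So the class is not modally definable.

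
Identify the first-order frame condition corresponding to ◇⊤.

◇⊤ holds at w iff w has a successor, so frame-validity of ◇⊤ is exactly seriality. Equivalently via □A → ◇A:
Suppose □A→◇A is valid. At any x set V(A)=W. Then □A at x, so ◇A at x, so x has a successor.

Seriality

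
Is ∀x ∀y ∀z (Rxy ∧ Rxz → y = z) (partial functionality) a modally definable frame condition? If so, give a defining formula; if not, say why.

Yes, by ◇p → □p

This is a Sahlqvist condition; the CD axiom ◇p → □p defines it.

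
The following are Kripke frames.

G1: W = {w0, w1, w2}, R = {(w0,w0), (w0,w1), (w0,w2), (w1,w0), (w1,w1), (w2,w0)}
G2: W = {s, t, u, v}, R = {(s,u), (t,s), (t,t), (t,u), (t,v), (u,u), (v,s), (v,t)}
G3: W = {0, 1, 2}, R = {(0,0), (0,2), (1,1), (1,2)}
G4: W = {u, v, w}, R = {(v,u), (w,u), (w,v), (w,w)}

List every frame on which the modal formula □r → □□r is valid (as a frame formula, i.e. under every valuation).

Frame correspondent (Sahlqvist): ∀x ∀y ∀z (Rxy ∧ Ryz → Rxz) — i.e. transitivity.
G1: fails — Rw1w0 and Rw0w2 but not Rw1w2.
G2: fails — Rvt and Rtv but not Rvv.
G3: satisfies the condition.
G4: satisfies the condition.
Valid on: G3, G4.

G3, G4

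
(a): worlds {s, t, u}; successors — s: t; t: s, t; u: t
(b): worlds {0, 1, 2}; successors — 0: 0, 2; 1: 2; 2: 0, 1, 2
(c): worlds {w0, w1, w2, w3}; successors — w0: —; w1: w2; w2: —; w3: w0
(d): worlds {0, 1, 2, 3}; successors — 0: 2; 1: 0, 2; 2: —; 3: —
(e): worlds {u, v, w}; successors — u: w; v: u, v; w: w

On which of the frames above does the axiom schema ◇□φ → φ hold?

Frame correspondent (Sahlqvist): ∀x ∀y (xRy → ∃w (yRw ∧ x = w)) — i.e. a generalized confluence (Geach) condition.
(a): fails — uRt but no w with tRw and u=w.
(b): ✓.
(c): fails — w1Rw2 but no w with w2Rw and w1=w.
(d): fails — 0R2 but no w with 2Rw and 0=w.
(e): fails — uRw but no t with wRt and u=t.
Valid on: (b).

(b)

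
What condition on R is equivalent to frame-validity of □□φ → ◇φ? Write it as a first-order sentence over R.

This is a Sahlqvist (Geach-type) schema ◇^0□^2φ → □^0◇^1φ.
Minimal-valuation argument: fix x; take any y with xR^0y and any z with xR^0z. Set V(φ) to the set of worlds R-reachable from y in exactly 2 steps. Then □^2φ holds at y, so the antecedent holds at x; validity forces ◇^1φ at z, giving a w with zR^1w and yR^2w.
First-order correspondent: ∀x ∃w (xR²w ∧ xRw).

∀x ∃w (xR²w ∧ xRw)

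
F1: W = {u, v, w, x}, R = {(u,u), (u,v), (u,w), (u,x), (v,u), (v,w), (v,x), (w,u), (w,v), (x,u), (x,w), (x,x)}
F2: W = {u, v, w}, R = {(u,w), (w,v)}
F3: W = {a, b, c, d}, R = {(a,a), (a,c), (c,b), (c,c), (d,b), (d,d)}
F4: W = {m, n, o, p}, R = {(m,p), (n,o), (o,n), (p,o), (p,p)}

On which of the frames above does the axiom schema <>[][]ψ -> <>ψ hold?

F1, F4

The schema corresponds to a generalized confluence (Geach) condition: forall x forall y (xRy -> exists w (y R^2 w & xRw)).
F1: satisfies the condition.
F2: fails — uRw but no t with wR²t and uRt.
F3: fails — cRb but no w with bR²w and cRw.
F4: satisfies the condition.
Valid on: F1, F4.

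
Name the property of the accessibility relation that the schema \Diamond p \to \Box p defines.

partial functionality

This schema is the CD axiom.
Its frame correspondent is partial functionality — \forall x \forall y \forall z (Rxy \wedge Rxz \to y = z).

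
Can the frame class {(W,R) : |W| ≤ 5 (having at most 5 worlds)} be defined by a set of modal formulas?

Not definable by any modal formula

Any modally definable frame class is closed under disjoint unions.
Any modal formula valid on each of 6 disjoint one-world frames is valid on their disjoint union (validity is preserved under disjoint unions). Each one-world frame has |W|=1≤5, but the union has |W|=6.
So no modal formula (or set of formulas) defines exactly the |W|≤5 frames.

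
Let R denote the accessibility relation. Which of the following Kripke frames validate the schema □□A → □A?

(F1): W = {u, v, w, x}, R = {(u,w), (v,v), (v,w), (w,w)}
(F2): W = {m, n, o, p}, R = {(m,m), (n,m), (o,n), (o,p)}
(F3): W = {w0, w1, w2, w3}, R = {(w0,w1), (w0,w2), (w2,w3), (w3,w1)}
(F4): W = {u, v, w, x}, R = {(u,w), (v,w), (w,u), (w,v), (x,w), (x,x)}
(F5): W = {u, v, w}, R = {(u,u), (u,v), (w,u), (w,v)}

Frame correspondent (Sahlqvist): ∀x ∀y (Rxy → ∃z (Rxz ∧ Rzy)) — i.e. density.
(F1): holds.
(F2): fails — Ron but no z with Roz and Rzn.
(F3): fails — Rw0w1 but no z with Rw0z and Rzw1.
(F4): fails — Rwu but no z with Rwz and Rzu.
(F5): holds.
Valid on: (F1), (F5).

(F1), (F5)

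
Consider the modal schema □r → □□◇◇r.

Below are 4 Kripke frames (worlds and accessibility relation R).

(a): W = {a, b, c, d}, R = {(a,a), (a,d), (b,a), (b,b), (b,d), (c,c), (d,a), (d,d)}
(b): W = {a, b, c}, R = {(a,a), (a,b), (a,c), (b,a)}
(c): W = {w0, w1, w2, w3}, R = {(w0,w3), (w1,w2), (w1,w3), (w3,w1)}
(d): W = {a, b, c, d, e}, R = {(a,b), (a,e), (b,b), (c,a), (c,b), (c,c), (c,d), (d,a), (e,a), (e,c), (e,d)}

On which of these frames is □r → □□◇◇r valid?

This is the axiom for a generalized confluence (Geach) condition; its first-order frame correspondent is ∀x ∀z (xR²z → ∃w (xRw ∧ zR²w)).
(a): condition met.
(b): fails — aR²c but no w with aRw and cR²w.
(c): fails — w0R²w1 but no w with w0Rw and w1R²w.
(d): fails — dR²b but no w with dRw and bR²w.

(a)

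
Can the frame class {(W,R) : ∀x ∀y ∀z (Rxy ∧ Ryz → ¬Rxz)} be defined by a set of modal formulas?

No — not modally definable

Any modally definable frame class is closed under surjective bounded morphisms.
The 3-cycle (worlds w0,w1,w2 with w0→w1→w2→w0) is intransitive. Mapping every world to a single reflexive point • is a surjective bounded morphism; the reflexive point is not intransitive (R••∧R•• but R••).
Hence intransitivity is not modally definable.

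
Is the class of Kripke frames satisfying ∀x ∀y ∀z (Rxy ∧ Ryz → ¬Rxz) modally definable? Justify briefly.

No — not modally definable

Any modally definable frame class is closed under surjective bounded morphisms.
The 5-cycle (worlds w0,w1,w2,w3,w4 with w0→w1→w2→w3→w4→w0) is intransitive. Mapping every world to a single reflexive point • is a surjective bounded morphism; the reflexive point is not intransitive (R••∧R•• but R••).
So the class is not modally definable.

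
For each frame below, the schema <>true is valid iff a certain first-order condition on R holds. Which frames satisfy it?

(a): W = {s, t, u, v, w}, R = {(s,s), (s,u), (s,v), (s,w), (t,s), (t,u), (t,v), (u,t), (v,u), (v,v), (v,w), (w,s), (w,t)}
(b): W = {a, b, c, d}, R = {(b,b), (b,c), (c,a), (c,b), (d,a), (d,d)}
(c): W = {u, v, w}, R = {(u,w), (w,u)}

(a)

Frame correspondent (Sahlqvist): forall x exists y Rxy — i.e. seriality.
(a): condition met.
(b): fails — world a has no successor.
(c): fails — world v has no successor.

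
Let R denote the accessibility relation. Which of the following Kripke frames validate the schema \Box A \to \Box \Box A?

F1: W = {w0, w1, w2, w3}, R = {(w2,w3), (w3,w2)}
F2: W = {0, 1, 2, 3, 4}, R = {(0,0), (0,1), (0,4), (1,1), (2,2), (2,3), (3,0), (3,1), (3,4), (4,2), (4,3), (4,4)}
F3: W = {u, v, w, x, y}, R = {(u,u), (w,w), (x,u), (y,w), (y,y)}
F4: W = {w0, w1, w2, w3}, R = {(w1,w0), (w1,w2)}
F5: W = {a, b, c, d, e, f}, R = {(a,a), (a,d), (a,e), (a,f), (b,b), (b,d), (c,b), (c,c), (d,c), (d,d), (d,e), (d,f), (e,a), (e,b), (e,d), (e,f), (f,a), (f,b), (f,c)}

F3, F4

This is the axiom for transitivity; its first-order frame correspondent is \forall x \forall y \forall z (Rxy \wedge Ryz \to Rxz).
F1: fails — Rw3w2 and Rw2w3 but not Rw3w3.
F2: fails — R34 and R43 but not R33.
F3: holds.
F4: holds.
F5: fails — Rdf and Rfb but not Rdb.
Valid on: F3, F4.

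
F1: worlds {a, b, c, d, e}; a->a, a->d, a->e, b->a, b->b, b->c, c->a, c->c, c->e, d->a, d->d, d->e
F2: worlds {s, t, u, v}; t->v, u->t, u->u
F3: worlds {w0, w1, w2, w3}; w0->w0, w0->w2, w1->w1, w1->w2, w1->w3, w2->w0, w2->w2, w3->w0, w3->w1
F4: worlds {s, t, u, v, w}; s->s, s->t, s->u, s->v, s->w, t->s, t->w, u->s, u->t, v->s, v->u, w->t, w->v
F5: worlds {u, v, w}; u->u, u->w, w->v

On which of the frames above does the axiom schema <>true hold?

Frame correspondent (Sahlqvist): forall x exists y Rxy — i.e. seriality.
F1: fails — world e has no successor.
F2: fails — world s has no successor.
F3: condition met.
F4: condition met.
F5: fails — world v has no successor.
Valid on: F3, F4.

F3, F4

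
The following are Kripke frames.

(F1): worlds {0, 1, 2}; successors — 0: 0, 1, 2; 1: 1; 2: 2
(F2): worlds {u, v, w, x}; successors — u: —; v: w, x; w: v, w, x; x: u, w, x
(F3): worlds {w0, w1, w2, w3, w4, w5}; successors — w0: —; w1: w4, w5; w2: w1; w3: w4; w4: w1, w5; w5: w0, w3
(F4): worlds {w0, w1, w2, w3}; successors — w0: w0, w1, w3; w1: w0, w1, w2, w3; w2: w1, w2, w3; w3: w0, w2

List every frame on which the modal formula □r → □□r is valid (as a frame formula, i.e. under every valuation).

(F1)

The schema corresponds to transitivity: ∀x ∀y ∀z (Rxy ∧ Ryz → Rxz).
(F1): satisfies the condition.
(F2): fails — Rxw and Rwv but not Rxv.
(F3): fails — Rw1w5 and Rw5w0 but not Rw1w0.
(F4): fails — Rw3w2 and Rw2w1 but not Rw3w1.
Valid on: (F1).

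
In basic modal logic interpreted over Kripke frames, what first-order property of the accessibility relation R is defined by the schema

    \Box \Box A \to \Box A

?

Density

This schema is the C4 axiom.
It corresponds to density: \forall x \forall y (Rxy \to \exists z (Rxz \wedge Rzy)).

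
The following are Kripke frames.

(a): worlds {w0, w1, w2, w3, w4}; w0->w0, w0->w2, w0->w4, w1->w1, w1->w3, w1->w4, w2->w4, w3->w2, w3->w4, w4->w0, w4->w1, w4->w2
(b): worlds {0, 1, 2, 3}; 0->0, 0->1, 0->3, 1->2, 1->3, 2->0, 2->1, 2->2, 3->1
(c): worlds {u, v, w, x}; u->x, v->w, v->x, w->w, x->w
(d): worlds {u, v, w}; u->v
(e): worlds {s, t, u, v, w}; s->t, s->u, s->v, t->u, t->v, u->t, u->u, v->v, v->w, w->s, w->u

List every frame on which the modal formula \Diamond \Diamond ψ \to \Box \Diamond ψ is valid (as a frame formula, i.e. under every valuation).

The schema corresponds to a generalized confluence (Geach) condition: \forall x \forall y \forall z ((x R^2 y \wedge xRz) \to \exists w (y = w \wedge zRw)).
(a): fails — w0R²w0, w0Rw2 but no w with w0=w and w2Rw.
(b): fails — 0R²0, 0R1 but no w with 0=w and 1Rw.
(c): holds.
(d): holds.
(e): fails — sR²t, sRt but no w* with t=w* and tRw*.

(c), (d)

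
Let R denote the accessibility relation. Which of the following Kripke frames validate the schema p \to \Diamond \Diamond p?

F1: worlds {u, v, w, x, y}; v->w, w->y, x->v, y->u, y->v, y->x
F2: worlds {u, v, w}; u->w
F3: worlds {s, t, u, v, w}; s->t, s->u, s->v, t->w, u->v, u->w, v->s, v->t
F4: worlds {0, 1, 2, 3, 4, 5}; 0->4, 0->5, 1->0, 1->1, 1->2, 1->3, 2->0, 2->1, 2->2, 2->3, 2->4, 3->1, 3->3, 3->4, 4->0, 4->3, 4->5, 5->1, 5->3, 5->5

F4

The schema corresponds to a generalized confluence (Geach) condition: \forall x \exists w (x = w \wedge x R^2 w).
F1: fails — at u but no t with u=t and uR²t.
F2: fails — at u but no t with u=t and uR²t.
F3: fails — at t but no w* with t=w* and tR²w*.
F4: satisfies the condition.
Valid on: F4.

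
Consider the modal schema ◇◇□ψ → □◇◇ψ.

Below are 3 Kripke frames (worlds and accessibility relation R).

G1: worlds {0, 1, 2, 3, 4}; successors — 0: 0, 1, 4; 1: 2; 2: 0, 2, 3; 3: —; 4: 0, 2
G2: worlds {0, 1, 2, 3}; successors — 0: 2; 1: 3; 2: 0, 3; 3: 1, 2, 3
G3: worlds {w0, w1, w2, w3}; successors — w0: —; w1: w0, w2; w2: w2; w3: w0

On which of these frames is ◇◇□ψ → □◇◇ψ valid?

The schema corresponds to a generalized confluence (Geach) condition: ∀x ∀y ∀z ((xR²y ∧ xRz) → ∃w (yRw ∧ zR²w)).
G1: fails — 1R²3, 1R2 but no w with 3Rw and 2R²w.
G2: ✓.
G3: fails — w1R²w2, w1Rw0 but no w with w2Rw and w0R²w.

G2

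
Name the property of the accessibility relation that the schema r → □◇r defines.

symmetry

Suppose r→□◇r is valid. Take Rxy and set V(r)={x}. Then r at x, so □◇r at x, so ◇r at y, so some z with Ryz has r; z=x, i.e. Ryx.
Conversely, on a frame with symmetry the schema holds at every world under every valuation.
Frame condition: ∀x ∀y (Rxy → Ryx).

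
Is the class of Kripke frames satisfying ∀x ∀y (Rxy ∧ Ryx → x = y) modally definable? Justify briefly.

Modal frame validity is preserved under surjective bounded morphisms.
The 4-cycle (worlds w0,w1,w2,w3 with w0→w1→w2→w3→w0) is antisymmetric. Sending even-indexed worlds to s and odd-indexed worlds to t is a surjective bounded morphism onto the two-world frame with s↔t, which is not antisymmetric.
Hence antisymmetry is not modally definable.

Not modally definable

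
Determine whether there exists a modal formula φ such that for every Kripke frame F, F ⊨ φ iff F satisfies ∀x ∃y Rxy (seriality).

Yes — defined by □q → ◇q

The condition is seriality. A defining modal formula is □q → ◇q.
Suppose □q→◇q is valid. At any x set V(q)=W. Then □q at x, so ◇q at x, so x has a successor.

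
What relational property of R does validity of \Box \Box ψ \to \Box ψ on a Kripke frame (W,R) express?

Suppose □□ψ→□ψ is valid. Take Rxy and set V(ψ)={w : xR²w}. Then □□ψ at x, so □ψ at x, so ψ at y, i.e. ∃z(Rxz∧Rzy).

density: \forall x \forall y (Rxy \to \exists z (Rxz \wedge Rzy))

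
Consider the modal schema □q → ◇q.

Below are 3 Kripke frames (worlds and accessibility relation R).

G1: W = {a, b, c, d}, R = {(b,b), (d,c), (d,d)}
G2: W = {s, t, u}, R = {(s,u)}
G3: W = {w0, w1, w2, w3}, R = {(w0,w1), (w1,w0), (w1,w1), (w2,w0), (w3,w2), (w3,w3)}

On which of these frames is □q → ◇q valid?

G3

Frame correspondent (Sahlqvist): ∀x ∃y Rxy — i.e. seriality.
G1: fails — world a has no successor.
G2: fails — world t has no successor.
G3: ✓.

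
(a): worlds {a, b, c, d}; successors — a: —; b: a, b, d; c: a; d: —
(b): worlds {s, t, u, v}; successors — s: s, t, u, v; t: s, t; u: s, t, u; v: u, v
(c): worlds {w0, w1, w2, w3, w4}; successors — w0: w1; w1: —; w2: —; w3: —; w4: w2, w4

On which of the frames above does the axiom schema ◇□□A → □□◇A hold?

This is the axiom for a generalized confluence (Geach) condition; its first-order frame correspondent is ∀x ∀y ∀z ((xRy ∧ xR²z) → ∃w (yR²w ∧ zRw)).
(a): fails — bRa, bR²a but no w with aR²w and aRw.
(b): ✓.
(c): fails — w4Rw2, w4R²w2 but no w with w2R²w and w2Rw.

(b)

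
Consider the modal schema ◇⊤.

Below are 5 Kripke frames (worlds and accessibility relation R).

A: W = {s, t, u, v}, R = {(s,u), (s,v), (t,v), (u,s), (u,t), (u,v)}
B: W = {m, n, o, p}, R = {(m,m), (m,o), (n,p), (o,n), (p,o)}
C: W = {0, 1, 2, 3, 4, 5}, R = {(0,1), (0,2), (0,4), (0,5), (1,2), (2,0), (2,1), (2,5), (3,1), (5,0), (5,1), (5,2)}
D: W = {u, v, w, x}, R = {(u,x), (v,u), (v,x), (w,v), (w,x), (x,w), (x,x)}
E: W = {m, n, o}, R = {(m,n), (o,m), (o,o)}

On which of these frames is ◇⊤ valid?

B, D

The schema corresponds to seriality: ∀x ∃y Rxy.
A: fails — world v has no successor.
B: condition met.
C: fails — world 4 has no successor.
D: condition met.
E: fails — world n has no successor.
Valid on: B, D.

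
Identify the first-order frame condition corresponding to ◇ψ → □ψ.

partial functionality

Suppose ◇ψ→□ψ is valid. Take Rxy, Rxz and set V(ψ)={y}. Then ◇ψ at x, so □ψ at x, so ψ at z, i.e. z=y.
Conversely, any frame satisfying ∀x ∀y ∀z (Rxy ∧ Rxz → y = z) validates the schema.
Frame condition: ∀x ∀y ∀z (Rxy ∧ Rxz → y = z).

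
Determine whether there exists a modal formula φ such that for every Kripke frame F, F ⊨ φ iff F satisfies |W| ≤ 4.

If a class were modally definable it would be closed under disjoint unions (Goldblatt–Thomason).
Any modal formula valid on each of 5 disjoint one-world frames is valid on their disjoint union (validity is preserved under disjoint unions). Each one-world frame has |W|=1≤4, but the union has |W|=5.
Hence having at most 4 worlds is not modally definable.

No — not modally definable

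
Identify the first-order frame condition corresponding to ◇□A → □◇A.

This is the .2 axiom.
It corresponds to convergence: ∀x ∀y ∀z (Rxy ∧ Rxz → ∃w (Ryw ∧ Rzw)).

Convergence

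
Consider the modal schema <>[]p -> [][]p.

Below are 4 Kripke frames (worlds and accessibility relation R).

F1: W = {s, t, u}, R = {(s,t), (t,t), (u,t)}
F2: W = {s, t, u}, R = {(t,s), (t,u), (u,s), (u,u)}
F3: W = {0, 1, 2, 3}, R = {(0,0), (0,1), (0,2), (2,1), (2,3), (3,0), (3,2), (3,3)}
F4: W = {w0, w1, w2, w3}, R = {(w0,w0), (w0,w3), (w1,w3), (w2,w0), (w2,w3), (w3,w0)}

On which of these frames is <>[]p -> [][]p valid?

This is the axiom for a generalized confluence (Geach) condition; its first-order frame correspondent is forall x forall y forall z ((xRy & x R^2 z) -> exists w (yRw & z = w)).
F1: holds.
F2: fails — tRs, tR²s but no w with sRw and s=w.
F3: fails — 0R0, 0R²3 but no w with 0Rw and 3=w.
F4: fails — w0Rw3, w0R²w3 but no w with w3Rw and w3=w.

F1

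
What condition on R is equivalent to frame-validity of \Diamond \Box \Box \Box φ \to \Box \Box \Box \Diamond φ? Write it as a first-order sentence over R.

This is a Sahlqvist (Geach-type) schema ◇^1□^3φ → □^3◇^1φ.
First-order correspondent: \forall x \forall y \forall z ((xRy \wedge x R^3 z) \to \exists w (y R^3 w \wedge zRw)).

\forall x \forall y \forall z ((xRy \wedge x R^3 z) \to \exists w (y R^3 w \wedge zRw))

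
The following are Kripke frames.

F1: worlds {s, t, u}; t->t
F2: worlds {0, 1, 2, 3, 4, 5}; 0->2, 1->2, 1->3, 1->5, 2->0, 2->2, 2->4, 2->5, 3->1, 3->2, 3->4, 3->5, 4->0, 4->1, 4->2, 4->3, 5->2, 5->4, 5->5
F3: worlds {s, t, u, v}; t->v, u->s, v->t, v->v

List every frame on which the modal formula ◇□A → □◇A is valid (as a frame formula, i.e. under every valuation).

The schema corresponds to convergence: ∀x ∀y ∀z (Rxy ∧ Rxz → ∃w (Ryw ∧ Rzw)).
F1: condition met.
F2: condition met.
F3: fails — Rus and Rus but s and s have no common successor.
Valid on: F1, F2.

F1, F2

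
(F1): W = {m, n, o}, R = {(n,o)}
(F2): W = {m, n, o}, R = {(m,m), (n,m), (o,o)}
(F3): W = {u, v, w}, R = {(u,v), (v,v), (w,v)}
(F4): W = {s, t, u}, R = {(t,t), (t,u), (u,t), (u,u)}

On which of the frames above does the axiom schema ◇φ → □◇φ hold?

(F2), (F3), (F4)

Frame correspondent (Sahlqvist): ∀x ∀y ∀z (Rxy ∧ Rxz → Ryz) — i.e. the Euclidean property.
(F1): fails — Rno and Rno but not Roo.
(F2): ✓.
(F3): ✓.
(F4): ✓.
Valid on: (F2), (F3), (F4).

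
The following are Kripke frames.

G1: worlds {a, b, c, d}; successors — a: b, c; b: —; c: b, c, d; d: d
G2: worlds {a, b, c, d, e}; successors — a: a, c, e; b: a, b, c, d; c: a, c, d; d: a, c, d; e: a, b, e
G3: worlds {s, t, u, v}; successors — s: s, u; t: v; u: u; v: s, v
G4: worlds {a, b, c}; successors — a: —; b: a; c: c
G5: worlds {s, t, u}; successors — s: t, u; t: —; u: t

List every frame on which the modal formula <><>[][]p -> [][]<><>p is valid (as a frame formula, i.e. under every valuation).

The schema corresponds to a generalized confluence (Geach) condition: forall x forall y forall z ((x R^2 y & x R^2 z) -> exists w (y R^2 w & z R^2 w)).
G1: fails — aR²b, aR²b but no w with bR²w and bR²w.
G2: satisfies the condition.
G3: satisfies the condition.
G4: satisfies the condition.
G5: fails — sR²t, sR²t but no w with tR²w and tR²w.

G2, G3, G4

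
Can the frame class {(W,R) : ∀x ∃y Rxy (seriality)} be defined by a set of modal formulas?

Definable; □q → ◇q defines it

This is a Sahlqvist condition; the D axiom □q → ◇q defines it.
Suppose □q→◇q is valid. At any x set V(q)=W. Then □q at x, so ◇q at x, so x has a successor.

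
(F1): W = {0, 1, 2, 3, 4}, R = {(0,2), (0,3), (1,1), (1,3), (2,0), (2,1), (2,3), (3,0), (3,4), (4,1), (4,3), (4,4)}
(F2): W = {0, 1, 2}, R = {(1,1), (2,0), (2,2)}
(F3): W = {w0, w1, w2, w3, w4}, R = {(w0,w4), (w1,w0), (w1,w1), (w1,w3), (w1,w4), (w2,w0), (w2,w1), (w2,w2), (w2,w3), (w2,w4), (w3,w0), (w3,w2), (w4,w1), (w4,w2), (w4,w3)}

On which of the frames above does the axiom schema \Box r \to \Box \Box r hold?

This is the axiom for transitivity; its first-order frame correspondent is \forall x \forall y \forall z (Rxy \wedge Ryz \to Rxz).
(F1): fails — R34 and R43 but not R33.
(F2): condition met.
(F3): fails — Rw0w4 and Rw4w1 but not Rw0w1.

(F2)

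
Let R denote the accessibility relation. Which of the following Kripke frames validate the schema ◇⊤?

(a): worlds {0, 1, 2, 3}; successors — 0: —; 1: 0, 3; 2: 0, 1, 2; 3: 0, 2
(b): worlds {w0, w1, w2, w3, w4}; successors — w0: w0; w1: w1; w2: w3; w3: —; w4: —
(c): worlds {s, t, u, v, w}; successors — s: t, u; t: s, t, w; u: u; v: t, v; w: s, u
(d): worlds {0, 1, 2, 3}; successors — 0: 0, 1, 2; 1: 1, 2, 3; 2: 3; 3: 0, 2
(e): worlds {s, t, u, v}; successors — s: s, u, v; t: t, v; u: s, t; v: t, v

(c), (d), (e)

The schema corresponds to seriality: ∀x ∃y Rxy.
(a): fails — world 0 has no successor.
(b): fails — world w3 has no successor.
(c): holds.
(d): holds.
(e): holds.
Valid on: (c), (d), (e).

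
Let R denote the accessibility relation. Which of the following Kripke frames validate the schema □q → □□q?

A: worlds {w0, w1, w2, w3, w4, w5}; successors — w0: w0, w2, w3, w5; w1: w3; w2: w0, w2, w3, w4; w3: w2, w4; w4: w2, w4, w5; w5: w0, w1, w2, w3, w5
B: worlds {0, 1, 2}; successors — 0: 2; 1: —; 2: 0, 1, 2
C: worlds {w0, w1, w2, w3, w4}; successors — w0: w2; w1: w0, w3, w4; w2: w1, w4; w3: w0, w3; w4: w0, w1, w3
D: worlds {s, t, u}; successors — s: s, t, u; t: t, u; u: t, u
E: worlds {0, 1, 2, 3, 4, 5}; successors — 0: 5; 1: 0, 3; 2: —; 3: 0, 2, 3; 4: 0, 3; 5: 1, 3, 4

This is the axiom for transitivity; its first-order frame correspondent is ∀x ∀y ∀z (Rxy ∧ Ryz → Rxz).
A: fails — Rw1w3 and Rw3w4 but not Rw1w4.
B: fails — R02 and R20 but not R00.
C: fails — Rw1w0 and Rw0w2 but not Rw1w2.
D: condition met.
E: fails — R10 and R05 but not R15.
Valid on: D.

D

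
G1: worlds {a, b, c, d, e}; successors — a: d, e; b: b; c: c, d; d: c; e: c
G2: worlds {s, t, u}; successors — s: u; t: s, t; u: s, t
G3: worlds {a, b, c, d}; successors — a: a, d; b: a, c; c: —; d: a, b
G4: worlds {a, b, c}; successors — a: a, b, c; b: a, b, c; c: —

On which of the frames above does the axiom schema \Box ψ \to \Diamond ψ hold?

The schema corresponds to seriality: \forall x \exists y Rxy.
G1: condition met.
G2: condition met.
G3: fails — world c has no successor.
G4: fails — world c has no successor.

G1, G2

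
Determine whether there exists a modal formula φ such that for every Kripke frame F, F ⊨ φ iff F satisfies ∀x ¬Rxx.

No

Any modally definable frame class is closed under surjective bounded morphisms.
The 3-cycle (worlds s,t,u with s→t→u→s) is irreflexive, and the map sending every world to a single reflexive point • is a surjective bounded morphism (forth: every edge maps to (•,•); back: every world has a successor). So any modal formula valid on the 3-cycle is also valid on the reflexive point, which is not irreflexive.
Hence irreflexivity is not modally definable.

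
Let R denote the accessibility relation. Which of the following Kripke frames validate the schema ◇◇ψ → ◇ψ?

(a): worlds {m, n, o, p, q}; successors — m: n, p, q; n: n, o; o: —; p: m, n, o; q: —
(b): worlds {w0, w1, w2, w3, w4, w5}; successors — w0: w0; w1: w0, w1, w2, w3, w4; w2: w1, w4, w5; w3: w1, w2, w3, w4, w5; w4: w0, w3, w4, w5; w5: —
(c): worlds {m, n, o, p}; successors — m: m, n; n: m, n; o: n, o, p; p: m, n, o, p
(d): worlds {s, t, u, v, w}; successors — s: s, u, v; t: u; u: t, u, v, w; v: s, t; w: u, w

none

The schema corresponds to transitivity: ∀x ∀y ∀z (Rxy ∧ Ryz → Rxz).
(a): fails — Rpm and Rmq but not Rpq.
(b): fails — Rw1w2 and Rw2w5 but not Rw1w5.
(c): fails — Ron and Rnm but not Rom.
(d): fails — Ruv and Rvs but not Rus.
Valid on no frame.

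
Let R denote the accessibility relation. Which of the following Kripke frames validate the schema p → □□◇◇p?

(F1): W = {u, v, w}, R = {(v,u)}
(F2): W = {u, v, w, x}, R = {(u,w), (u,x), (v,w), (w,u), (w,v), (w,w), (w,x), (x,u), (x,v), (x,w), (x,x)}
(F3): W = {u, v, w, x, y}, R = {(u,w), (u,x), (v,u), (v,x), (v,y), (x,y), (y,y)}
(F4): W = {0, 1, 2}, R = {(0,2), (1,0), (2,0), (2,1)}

This is the axiom for a generalized confluence (Geach) condition; its first-order frame correspondent is ∀x ∀z (xR²z → ∃w (x = w ∧ zR²w)).
(F1): holds.
(F2): holds.
(F3): fails — uR²y but no t with u=t and yR²t.
(F4): fails — 0R²1 but no w with 0=w and 1R²w.

(F1), (F2)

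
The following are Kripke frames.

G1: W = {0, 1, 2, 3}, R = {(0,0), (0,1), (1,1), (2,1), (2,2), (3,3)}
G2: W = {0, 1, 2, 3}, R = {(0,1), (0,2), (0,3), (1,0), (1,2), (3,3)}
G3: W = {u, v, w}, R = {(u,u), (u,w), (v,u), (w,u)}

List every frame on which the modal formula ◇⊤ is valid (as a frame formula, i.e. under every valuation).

G1, G3

The schema corresponds to seriality: ∀x ∃y Rxy.
G1: satisfies the condition.
G2: fails — world 2 has no successor.
G3: satisfies the condition.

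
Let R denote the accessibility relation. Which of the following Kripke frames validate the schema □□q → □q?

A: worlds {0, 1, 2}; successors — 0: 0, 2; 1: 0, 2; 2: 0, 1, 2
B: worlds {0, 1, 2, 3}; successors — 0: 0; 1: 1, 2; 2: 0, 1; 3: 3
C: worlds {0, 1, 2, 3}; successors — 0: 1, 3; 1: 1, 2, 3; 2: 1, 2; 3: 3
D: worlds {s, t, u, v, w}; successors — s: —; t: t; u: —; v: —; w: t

A, B, C, D

The schema corresponds to density: ∀x ∀y (Rxy → ∃z (Rxz ∧ Rzy)).
A: ✓.
B: ✓.
C: ✓.
D: ✓.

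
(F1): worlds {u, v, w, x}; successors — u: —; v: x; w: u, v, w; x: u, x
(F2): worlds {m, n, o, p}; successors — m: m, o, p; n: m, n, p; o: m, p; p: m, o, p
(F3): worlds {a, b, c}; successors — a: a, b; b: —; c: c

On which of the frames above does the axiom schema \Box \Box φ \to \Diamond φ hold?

The schema corresponds to a generalized confluence (Geach) condition: \forall x \exists w (x R^2 w \wedge xRw).
(F1): fails — at u but no t with uR²t and uRt.
(F2): satisfies the condition.
(F3): fails — at b but no w with bR²w and bRw.

(F2)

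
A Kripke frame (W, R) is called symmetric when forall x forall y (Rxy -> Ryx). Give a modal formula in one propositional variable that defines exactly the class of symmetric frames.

r → □◇r

This is symmetry; the standard corresponding axiom is B: r → □◇r.
Suppose r→□◇r is valid. Take Rxy and set V(r)={x}. Then r at x, so □◇r at x, so ◇r at y, so some z with Ryz has r; z=x, i.e. Ryx.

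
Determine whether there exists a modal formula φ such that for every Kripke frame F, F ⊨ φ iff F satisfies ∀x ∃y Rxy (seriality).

Yes: it is seriality, defined by the D schema □q → ◇q.

Definable; □q → ◇q defines it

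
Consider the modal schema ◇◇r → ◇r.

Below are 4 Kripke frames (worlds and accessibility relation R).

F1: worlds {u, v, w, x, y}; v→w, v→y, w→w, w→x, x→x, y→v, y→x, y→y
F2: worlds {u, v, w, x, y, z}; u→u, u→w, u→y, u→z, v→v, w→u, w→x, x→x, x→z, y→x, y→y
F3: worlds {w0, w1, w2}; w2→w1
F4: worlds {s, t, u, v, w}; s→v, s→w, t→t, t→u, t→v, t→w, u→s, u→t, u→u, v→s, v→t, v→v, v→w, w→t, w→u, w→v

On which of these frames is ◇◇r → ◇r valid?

This is the axiom for transitivity; its first-order frame correspondent is ∀x ∀y ∀z (Rxy ∧ Ryz → Rxz).
F1: fails — Rvw and Rwx but not Rvx.
F2: fails — Ryx and Rxz but not Ryz.
F3: condition met.
F4: fails — Rwt and Rtw but not Rww.

F3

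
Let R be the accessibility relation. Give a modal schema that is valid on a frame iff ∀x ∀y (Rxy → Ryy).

A defining formula is □(□p → p) (the T□ axiom).
Suppose □(□p→p) is valid. Take Rxy and set V(p)={w : Ryw}. Then at y, □p holds; since □(□p→p) at x, □p→p at y, so p at y, i.e. Ryy.

□(□p → p)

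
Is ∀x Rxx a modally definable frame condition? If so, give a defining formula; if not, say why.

The condition is reflexivity. A defining modal formula is □p → p.
Suppose □p→p is valid. At any x set V(p)={w : Rxw}. Then □p holds at x, so p holds at x, i.e. Rxx.

Yes, by □p → p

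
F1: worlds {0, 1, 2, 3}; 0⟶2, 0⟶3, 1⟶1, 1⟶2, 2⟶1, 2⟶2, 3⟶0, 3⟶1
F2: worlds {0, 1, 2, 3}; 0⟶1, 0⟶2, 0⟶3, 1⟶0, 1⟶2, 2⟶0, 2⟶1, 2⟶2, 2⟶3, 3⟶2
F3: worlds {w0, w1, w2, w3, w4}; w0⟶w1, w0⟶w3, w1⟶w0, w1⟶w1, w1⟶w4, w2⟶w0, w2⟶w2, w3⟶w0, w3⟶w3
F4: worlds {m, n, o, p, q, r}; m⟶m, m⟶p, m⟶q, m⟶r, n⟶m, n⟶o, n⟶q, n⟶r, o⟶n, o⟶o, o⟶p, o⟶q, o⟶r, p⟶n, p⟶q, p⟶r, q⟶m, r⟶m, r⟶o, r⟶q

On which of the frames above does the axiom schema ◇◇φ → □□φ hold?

none

Frame correspondent (Sahlqvist): ∀x ∀y ∀z ((xR²y ∧ xR²z) → ∃w (y = w ∧ z = w)) — i.e. a generalized confluence (Geach) condition.
F1: fails — 0R²0, 0R²1 but 0 ≠ 1.
F2: fails — 0R²0, 0R²1 but 0 ≠ 1.
F3: fails — w0R²w0, w0R²w1 but w0 ≠ w1.
F4: fails — mR²m, mR²n but m ≠ n.
Valid on no frame.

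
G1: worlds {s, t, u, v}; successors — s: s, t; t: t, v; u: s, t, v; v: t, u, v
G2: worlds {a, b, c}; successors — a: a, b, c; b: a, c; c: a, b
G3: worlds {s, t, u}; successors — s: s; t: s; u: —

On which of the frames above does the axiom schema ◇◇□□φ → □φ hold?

G2, G3

The schema corresponds to a generalized confluence (Geach) condition: ∀x ∀y ∀z ((xR²y ∧ xRz) → ∃w (yR²w ∧ z = w)).
G1: fails — sR²t, sRs but no w with tR²w and s=w.
G2: ✓.
G3: ✓.
Valid on: G2, G3.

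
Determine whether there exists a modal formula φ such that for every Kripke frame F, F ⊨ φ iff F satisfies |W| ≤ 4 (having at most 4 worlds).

No — not modally definable

Any modally definable frame class is closed under disjoint unions.
Any modal formula valid on each of 5 disjoint one-world frames is valid on their disjoint union (validity is preserved under disjoint unions). Each one-world frame has |W|=1≤4, but the union has |W|=5.
So the class is not modally definable.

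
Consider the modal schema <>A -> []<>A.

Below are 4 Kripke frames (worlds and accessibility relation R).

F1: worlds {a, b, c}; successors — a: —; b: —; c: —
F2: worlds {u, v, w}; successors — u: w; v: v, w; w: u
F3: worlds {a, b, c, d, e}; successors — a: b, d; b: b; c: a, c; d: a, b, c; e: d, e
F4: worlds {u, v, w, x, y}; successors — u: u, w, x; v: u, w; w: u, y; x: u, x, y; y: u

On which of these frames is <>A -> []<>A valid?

The schema corresponds to the Euclidean property: forall x forall y forall z (Rxy & Rxz -> Ryz).
F1: holds.
F2: fails — Ruw and Ruw but not Rww.
F3: fails — Rab and Rad but not Rbd.
F4: fails — Ruw and Ruw but not Rww.

F1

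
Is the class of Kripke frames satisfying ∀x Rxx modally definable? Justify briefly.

Yes — defined by □q → q

Yes: it is reflexivity, defined by the T schema □q → q.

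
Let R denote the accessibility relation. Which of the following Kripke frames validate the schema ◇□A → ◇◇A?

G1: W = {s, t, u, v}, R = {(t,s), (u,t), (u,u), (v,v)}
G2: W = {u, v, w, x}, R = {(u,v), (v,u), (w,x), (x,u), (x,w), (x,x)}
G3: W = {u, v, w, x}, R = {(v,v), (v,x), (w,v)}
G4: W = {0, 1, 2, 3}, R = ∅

G2, G4

Frame correspondent (Sahlqvist): ∀x ∀y (xRy → ∃w (yRw ∧ xR²w)) — i.e. a generalized confluence (Geach) condition.
G1: fails — tRs but no w with sRw and tR²w.
G2: condition met.
G3: fails — vRx but no t with xRt and vR²t.
G4: condition met.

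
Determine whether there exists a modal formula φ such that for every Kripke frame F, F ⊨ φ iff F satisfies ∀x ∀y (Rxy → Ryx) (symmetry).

Yes, by q → □◇q

The condition is symmetry. A defining modal formula is q → □◇q.
Suppose q→□◇q is valid. Take Rxy and set V(q)={x}. Then q at x, so □◇q at x, so ◇q at y, so some z with Ryz has q; z=x, i.e. Ryx.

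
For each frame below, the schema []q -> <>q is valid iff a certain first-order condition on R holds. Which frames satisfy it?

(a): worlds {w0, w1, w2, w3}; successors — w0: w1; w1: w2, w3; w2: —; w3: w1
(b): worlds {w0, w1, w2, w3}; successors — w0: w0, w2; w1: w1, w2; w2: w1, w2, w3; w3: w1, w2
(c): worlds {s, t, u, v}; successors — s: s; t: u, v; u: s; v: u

(b), (c)

The schema corresponds to seriality: forall x exists y Rxy.
(a): fails — world w2 has no successor.
(b): ✓.
(c): ✓.
Valid on: (b), (c).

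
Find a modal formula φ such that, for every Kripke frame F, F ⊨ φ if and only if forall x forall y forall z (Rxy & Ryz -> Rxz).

This is transitivity; the standard corresponding axiom is 4: □p → □□p.
Suppose □p→□□p is valid. Take Rxy, Ryz and set V(p)={w : Rxw}. Then □p at x, so □□p at x, so □p at y, so p at z, i.e. Rxz.

□p → □□p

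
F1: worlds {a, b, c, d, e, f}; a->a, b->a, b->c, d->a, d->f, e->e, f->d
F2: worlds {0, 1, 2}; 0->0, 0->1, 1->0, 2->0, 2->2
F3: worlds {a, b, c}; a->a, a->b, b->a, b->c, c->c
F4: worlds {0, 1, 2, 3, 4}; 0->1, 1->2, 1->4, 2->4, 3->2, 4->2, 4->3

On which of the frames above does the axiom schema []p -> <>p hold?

F2, F3, F4

This is the axiom for seriality; its first-order frame correspondent is forall x exists y Rxy.
F1: fails — world c has no successor.
F2: holds.
F3: holds.
F4: holds.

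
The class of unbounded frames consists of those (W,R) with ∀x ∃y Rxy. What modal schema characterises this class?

A defining formula is □s → ◇s (the D axiom).
Suppose □s→◇s is valid. At any x set V(s)=W. Then □s at x, so ◇s at x, so x has a successor.

□s → ◇s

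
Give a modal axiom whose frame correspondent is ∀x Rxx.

A defining formula is □s → s (the T axiom).
Suppose □s→s is valid. At any x set V(s)={w : Rxw}. Then □s holds at x, so s holds at x, i.e. Rxx.

□s → s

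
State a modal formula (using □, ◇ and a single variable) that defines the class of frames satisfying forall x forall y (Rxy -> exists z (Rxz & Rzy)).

□□s → □s

A defining formula is □□s → □s (the C4 axiom).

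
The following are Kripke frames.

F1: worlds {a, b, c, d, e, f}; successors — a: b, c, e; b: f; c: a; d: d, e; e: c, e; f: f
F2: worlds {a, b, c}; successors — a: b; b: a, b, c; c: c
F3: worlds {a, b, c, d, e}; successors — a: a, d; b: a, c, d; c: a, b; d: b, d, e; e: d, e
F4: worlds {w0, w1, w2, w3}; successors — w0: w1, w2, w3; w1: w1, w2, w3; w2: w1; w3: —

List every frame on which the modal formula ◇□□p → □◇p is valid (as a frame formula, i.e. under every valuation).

The schema corresponds to a generalized confluence (Geach) condition: ∀x ∀y ∀z ((xRy ∧ xRz) → ∃w (yR²w ∧ zRw)).
F1: fails — aRb, aRc but no w with bR²w and cRw.
F2: fails — bRc, bRa but no w with cR²w and aRw.
F3: ✓.
F4: fails — w0Rw1, w0Rw3 but no w with w1R²w and w3Rw.
Valid on: F3.

F3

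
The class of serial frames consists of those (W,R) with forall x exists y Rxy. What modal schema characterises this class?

A defining formula is □s → ◇s (the D axiom).
Suppose □s→◇s is valid. At any x set V(s)=W. Then □s at x, so ◇s at x, so x has a successor.

□s → ◇s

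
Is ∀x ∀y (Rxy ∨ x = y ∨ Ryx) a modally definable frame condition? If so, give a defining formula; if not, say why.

No — not modally definable

Any modally definable frame class is closed under disjoint unions.
Take 3 disjoint single-world reflexive frames: each is trivially connected, but their disjoint union has 3 worlds with no edge between distinct components, so it is not connected.
So the class is not modally definable.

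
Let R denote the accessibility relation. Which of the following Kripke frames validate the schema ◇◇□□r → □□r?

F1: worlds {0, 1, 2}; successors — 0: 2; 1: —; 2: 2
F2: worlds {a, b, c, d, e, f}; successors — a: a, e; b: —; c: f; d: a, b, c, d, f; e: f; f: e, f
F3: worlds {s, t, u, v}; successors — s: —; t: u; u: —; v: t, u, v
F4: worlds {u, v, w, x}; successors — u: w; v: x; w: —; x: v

Frame correspondent (Sahlqvist): ∀x ∀y ∀z ((xR²y ∧ xR²z) → ∃w (yR²w ∧ z = w)) — i.e. a generalized confluence (Geach) condition.
F1: satisfies the condition.
F2: fails — aR²e, aR²a but no w with eR²w and a=w.
F3: fails — vR²t, vR²t but no w with tR²w and t=w.
F4: satisfies the condition.

F1, F4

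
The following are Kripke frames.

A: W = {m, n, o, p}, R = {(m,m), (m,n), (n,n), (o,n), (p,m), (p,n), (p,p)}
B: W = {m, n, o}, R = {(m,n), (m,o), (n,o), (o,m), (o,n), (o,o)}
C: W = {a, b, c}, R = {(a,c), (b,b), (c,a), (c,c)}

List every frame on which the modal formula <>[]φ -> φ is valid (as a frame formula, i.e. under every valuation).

This is the axiom for symmetry; its first-order frame correspondent is forall x forall y (Rxy -> Ryx).
A: fails — Ron but not Rno.
B: fails — Rmn but not Rnm.
C: holds.

C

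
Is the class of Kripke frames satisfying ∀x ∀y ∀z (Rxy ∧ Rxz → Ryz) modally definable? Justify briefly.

This is a Sahlqvist condition; the 5 axiom ◇p → □◇p defines it.

Definable; ◇p → □◇p defines it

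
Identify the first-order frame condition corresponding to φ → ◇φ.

reflexivity: ∀x Rxx

This schema is equivalent to the T axiom □φ → φ.
It corresponds to reflexivity: ∀x Rxx.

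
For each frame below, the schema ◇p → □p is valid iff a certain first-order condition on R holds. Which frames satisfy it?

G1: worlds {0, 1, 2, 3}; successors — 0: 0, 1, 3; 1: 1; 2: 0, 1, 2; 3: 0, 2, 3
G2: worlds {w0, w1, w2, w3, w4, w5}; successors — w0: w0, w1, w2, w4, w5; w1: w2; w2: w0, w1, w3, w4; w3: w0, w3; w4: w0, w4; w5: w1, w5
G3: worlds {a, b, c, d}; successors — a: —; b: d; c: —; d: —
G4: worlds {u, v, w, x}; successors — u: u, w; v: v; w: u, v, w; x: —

The schema corresponds to partial functionality: ∀x ∀y ∀z (Rxy ∧ Rxz → y = z).
G1: fails — 0 sees both 0 and 1.
G2: fails — w0 sees both w0 and w1.
G3: satisfies the condition.
G4: fails — u sees both u and w.
Valid on: G3.

G3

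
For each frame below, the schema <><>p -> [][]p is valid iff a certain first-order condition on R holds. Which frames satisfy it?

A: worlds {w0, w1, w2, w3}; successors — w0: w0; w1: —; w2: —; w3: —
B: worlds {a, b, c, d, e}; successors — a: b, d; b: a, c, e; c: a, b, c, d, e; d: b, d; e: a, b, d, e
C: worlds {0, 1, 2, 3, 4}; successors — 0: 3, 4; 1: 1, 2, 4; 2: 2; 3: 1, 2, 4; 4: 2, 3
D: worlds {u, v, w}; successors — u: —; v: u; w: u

Frame correspondent (Sahlqvist): forall x forall y forall z ((x R^2 y & x R^2 z) -> exists w (y = w & z = w)) — i.e. a generalized confluence (Geach) condition.
A: condition met.
B: fails — aR²a, aR²b but a ≠ b.
C: fails — 0R²1, 0R²2 but 1 ≠ 2.
D: condition met.
Valid on: A, D.

A, D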